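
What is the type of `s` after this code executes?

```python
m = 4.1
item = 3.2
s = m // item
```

float // float returns float (floor division preserves float type)

float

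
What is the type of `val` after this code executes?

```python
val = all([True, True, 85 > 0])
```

all() returns bool

bool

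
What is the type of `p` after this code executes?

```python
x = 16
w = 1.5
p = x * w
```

int * float returns float (16 * 1.5 = 24.0)

float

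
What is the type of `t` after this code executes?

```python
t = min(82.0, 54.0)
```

min() of floats returns float

float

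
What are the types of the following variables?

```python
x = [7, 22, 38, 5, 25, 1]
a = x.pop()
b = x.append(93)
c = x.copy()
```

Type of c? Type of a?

list.copy() returns list; list.pop() returns the element (int)

list, int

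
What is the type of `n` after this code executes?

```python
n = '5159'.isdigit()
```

str.isdigit() returns bool

bool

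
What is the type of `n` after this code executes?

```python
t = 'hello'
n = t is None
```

'is' comparison returns bool

bool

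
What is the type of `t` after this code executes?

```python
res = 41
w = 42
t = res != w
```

Comparison operators return bool

bool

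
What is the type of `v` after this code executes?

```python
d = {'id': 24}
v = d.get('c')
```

dict.get() returns None when key 'c' is not found and no default given

NoneType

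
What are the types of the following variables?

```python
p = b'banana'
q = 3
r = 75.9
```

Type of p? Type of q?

p is bytes; q is int

bytes, int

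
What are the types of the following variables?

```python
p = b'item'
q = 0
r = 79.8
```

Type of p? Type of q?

p is bytes; q is int

bytes, int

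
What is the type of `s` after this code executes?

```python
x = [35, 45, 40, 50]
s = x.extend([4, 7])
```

list.extend() returns None

NoneType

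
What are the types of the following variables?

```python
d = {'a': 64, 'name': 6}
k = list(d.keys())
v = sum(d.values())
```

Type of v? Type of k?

sum of int values returns int; list(...) returns list

int, list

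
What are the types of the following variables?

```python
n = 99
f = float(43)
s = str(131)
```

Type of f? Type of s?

f is float; s is str

float, str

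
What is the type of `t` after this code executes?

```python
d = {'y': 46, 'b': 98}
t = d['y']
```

Accessing dict[str, int] with key 'y' returns int value 46

int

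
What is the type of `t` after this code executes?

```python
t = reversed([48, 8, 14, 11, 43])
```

reversed() on a list returns a list_reverseiterator

list_reverseiterator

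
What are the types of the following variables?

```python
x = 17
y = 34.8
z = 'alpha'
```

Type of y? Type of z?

y is float; z is str

float, str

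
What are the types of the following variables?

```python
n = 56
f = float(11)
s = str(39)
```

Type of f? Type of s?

f is float; s is str

float, str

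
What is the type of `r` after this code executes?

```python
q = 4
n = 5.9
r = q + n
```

int + float returns float (4 + 5.9 = 9.9)

float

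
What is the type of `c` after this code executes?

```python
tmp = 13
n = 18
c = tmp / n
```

int / int always returns float in Python 3 (13 / 18 = 0.722222)

float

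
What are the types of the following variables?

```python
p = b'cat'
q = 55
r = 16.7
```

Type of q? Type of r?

q is int; r is float

int, float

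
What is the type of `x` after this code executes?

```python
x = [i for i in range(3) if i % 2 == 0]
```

A list comprehension [...] produces a list

list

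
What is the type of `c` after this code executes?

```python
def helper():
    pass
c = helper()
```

A function with no return statement returns None

NoneType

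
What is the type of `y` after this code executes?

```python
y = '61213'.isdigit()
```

str.isdigit() returns bool

bool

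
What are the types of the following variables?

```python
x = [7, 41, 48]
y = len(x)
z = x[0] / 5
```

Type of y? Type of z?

len() returns int; int / int returns float

int, float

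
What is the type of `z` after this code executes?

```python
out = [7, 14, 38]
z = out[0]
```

Indexing a list of ints returns int (out[0] = 7)

int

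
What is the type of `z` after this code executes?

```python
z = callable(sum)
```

callable() returns bool

bool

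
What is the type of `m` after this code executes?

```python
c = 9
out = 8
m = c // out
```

int // int returns int (9 // 8 = 1)

int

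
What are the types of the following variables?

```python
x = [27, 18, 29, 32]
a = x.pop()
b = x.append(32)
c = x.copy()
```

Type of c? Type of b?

list.copy() returns list; list.append() returns None

list, NoneType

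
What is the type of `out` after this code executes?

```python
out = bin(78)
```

bin() returns str representation

str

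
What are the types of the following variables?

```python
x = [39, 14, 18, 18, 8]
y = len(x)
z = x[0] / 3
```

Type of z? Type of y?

int / int returns float; len() returns int

float, int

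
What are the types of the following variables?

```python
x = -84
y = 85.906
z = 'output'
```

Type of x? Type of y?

x is int; y is float

int, float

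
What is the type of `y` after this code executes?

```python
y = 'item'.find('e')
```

str.find() returns int (index, or -1)

int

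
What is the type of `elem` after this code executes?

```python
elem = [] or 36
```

'or' returns first truthy value (36, which is int)

int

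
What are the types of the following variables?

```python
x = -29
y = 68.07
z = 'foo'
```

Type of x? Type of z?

x is int; z is str

int, str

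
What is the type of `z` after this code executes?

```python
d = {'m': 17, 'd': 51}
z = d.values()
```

.values() returns a dict_values view object

dict_values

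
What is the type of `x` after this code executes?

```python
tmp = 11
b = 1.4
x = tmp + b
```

int + float returns float (11 + 1.4 = 12.4)

float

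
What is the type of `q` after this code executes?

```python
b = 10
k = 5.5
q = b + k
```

int + float returns float (10 + 5.5 = 15.5)

float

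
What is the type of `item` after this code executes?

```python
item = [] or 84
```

'or' returns first truthy value (84, which is int)

int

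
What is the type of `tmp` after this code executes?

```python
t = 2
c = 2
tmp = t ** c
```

int ** positive int returns int (2 ** 2 = 4)

int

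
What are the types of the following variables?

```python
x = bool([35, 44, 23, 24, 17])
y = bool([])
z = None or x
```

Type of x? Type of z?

bool() returns bool; None or <bool> returns the bool

bool, bool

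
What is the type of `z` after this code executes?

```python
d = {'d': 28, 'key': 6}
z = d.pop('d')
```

dict.pop() returns the value (int)

int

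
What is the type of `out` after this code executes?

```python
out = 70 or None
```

'or' returns first truthy value (70, int)

int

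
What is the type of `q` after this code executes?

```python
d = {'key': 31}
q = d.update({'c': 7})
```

dict.update() returns None

NoneType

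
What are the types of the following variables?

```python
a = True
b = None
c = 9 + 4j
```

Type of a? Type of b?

a is bool; b is NoneType

bool, NoneType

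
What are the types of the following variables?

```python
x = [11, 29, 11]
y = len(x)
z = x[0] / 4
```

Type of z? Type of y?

int / int returns float; len() returns int

float, int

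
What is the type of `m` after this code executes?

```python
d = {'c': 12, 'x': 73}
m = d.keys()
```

.keys() returns a dict_keys view object

dict_keys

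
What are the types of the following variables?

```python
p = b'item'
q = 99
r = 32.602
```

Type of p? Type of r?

p is bytes; r is float

bytes, float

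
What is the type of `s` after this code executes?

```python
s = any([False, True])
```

any() returns bool

bool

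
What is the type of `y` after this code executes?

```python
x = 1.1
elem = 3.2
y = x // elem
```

float // float returns float (floor division preserves float type)

float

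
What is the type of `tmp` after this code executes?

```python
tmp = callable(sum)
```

callable() returns bool

bool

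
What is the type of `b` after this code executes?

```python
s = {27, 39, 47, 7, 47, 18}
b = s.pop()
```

Popping from a set of ints returns int

int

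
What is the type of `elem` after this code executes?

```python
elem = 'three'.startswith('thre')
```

str.startswith() returns bool

bool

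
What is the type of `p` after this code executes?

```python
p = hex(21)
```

hex() returns str representation

str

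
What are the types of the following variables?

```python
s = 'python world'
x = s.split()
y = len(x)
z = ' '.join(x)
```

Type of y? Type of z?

len() returns int; str.join() returns str

int, str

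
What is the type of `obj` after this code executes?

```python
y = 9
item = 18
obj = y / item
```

int / int always returns float in Python 3 (9 / 18 = 0.5)

float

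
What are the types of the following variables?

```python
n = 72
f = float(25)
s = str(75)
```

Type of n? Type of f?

n is int; f is float

int, float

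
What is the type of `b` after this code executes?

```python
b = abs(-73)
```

abs() of int returns int

int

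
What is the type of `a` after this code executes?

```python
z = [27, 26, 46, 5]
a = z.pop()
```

list.pop() returns the popped element (int here)

int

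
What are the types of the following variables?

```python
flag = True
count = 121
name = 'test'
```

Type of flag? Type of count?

flag is bool; count is int

bool, int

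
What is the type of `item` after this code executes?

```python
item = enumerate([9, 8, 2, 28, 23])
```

enumerate() returns an enumerate iterator object

enumerate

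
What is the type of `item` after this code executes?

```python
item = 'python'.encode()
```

str.encode() returns bytes

bytes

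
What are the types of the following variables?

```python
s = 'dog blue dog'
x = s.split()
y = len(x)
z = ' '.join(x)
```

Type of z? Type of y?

str.join() returns str; len() returns int

str, int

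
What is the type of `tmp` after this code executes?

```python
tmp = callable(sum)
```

callable() returns bool

bool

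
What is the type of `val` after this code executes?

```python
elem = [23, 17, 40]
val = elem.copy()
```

list.copy() returns list

list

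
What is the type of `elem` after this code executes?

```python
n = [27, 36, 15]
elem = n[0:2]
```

Slicing a list always returns a list

list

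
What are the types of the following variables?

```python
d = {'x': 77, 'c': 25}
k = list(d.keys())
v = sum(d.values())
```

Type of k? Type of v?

list(...) returns list; sum of int values returns int

list, int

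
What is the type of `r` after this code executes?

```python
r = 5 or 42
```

'or' returns the first truthy value (5, which is int)

int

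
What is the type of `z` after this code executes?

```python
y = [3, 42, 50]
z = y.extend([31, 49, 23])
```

list.extend() returns None

NoneType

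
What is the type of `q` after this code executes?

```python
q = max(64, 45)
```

max() of ints returns int

int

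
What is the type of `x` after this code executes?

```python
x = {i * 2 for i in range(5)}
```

A set comprehension {expr for x in iterable} produces a set

set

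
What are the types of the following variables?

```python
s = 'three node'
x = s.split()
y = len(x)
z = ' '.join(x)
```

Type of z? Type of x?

str.join() returns str; str.split() returns list

str, list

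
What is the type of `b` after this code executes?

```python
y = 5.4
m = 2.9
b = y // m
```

float // float returns float (floor division preserves float type)

float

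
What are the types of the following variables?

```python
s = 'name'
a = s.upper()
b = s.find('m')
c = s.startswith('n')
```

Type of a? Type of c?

str.upper() returns str; str.startswith() returns bool

str, bool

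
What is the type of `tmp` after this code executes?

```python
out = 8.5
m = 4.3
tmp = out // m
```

float // float returns float (floor division preserves float type)

float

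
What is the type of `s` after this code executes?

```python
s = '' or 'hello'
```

'or' returns first truthy value ('hello', which is str)

str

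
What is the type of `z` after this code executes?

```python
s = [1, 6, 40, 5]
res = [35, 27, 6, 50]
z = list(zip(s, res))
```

list(zip(...)) returns a list of tuples

list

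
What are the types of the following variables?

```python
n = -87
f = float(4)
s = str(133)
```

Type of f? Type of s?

f is float; s is str

float, str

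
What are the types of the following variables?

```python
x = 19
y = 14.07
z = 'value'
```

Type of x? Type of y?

x is int; y is float

int, float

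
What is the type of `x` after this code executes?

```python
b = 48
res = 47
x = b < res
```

Comparison operators return bool

bool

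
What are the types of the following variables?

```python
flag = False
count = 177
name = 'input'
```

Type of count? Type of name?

count is int; name is str

int, str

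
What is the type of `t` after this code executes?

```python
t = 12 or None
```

'or' returns first truthy value (12, int)

int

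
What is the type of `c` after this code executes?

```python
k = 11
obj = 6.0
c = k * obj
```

int * float returns float (11 * 6.0 = 66.0)

float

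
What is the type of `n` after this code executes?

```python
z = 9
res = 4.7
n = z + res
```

int + float returns float (9 + 4.7 = 13.7)

float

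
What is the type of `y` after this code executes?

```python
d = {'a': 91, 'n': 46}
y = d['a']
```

Accessing dict[str, int] with key 'a' returns int value 91

int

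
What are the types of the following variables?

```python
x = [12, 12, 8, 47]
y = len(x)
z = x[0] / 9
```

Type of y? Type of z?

len() returns int; int / int returns float

int, float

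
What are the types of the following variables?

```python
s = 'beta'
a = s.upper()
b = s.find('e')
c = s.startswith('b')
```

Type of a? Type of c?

str.upper() returns str; str.startswith() returns bool

str, bool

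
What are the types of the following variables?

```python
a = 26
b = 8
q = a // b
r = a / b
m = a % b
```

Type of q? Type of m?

int // int returns int; int % int returns int

int, int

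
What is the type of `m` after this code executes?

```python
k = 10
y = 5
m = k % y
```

int % int returns int (10 % 5 = 0)

int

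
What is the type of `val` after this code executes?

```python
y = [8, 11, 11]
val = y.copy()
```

list.copy() returns list

list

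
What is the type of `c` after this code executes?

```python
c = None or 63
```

'or' with None returns the other value (63, int)

int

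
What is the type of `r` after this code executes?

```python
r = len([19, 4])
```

len() always returns int

int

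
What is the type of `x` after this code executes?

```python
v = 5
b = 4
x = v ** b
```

int ** positive int returns int (5 ** 4 = 625)

int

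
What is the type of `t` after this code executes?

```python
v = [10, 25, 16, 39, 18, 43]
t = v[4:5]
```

Slicing a list always returns a list

list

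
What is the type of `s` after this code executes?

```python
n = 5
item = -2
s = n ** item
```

int ** negative int returns float

float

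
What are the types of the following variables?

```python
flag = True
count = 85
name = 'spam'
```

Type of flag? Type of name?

flag is bool; name is str

bool, str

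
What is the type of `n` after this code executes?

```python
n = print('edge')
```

print() returns None

NoneType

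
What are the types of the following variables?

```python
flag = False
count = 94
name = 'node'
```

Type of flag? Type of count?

flag is bool; count is int

bool, int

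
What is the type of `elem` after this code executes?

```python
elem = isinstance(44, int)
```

isinstance() returns bool

bool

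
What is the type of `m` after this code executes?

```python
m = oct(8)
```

oct() returns str representation

str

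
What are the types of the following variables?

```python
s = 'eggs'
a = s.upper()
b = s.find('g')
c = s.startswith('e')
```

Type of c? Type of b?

str.startswith() returns bool; str.find() returns int

bool, int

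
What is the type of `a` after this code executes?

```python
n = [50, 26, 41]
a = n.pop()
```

list.pop() returns the popped element (int here)

int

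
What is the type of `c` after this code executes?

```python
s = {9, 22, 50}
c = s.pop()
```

Popping from a set of ints returns int

int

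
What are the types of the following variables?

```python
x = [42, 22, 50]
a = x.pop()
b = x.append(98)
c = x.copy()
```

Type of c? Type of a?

list.copy() returns list; list.pop() returns the element (int)

list, int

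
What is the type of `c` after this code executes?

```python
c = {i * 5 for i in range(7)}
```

A set comprehension {expr for x in iterable} produces a set

set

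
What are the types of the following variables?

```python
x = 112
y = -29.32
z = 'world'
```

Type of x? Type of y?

x is int; y is float

int, float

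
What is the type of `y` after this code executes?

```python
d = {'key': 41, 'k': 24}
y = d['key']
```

Accessing dict[str, int] with key 'key' returns int value 41

int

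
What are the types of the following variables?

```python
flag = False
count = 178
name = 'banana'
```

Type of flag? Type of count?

flag is bool; count is int

bool, int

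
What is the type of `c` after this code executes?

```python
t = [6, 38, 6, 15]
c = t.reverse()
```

list.reverse() returns None

NoneType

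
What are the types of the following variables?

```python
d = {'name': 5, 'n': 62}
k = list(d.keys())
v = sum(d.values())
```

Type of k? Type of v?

list(...) returns list; sum of int values returns int

list, int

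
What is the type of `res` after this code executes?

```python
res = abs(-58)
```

abs() of int returns int

int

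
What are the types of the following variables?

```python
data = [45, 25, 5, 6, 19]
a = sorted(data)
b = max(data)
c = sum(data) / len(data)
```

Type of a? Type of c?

sorted() returns list; int / int returns float

list, float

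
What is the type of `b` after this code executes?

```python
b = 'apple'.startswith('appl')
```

str.startswith() returns bool

bool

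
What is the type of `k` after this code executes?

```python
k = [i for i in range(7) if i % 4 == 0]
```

A list comprehension [...] produces a list

list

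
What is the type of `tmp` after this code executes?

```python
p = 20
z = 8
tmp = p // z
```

int // int returns int (20 // 8 = 2)

int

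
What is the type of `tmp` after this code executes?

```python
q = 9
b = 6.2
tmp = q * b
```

int * float returns float (9 * 6.2 = 55.8)

float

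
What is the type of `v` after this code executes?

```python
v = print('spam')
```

print() returns None

NoneType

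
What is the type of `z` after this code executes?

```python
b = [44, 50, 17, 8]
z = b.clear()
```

list.clear() returns None

NoneType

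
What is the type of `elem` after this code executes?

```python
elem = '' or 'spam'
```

'or' returns first truthy value ('spam', which is str)

str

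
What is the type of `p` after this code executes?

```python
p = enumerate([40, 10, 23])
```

enumerate() returns an enumerate iterator object

enumerate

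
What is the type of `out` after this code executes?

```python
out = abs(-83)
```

abs() of int returns int

int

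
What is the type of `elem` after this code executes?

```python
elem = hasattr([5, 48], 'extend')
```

hasattr() returns bool

bool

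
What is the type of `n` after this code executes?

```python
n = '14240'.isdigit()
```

str.isdigit() returns bool

bool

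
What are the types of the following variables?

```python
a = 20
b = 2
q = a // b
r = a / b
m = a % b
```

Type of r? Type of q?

int / int returns float; int // int returns int

float, int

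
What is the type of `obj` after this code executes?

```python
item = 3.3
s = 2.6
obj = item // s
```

float // float returns float (floor division preserves float type)

float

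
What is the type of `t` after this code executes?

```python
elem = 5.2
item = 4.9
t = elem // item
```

float // float returns float (floor division preserves float type)

float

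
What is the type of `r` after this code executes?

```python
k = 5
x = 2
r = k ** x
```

int ** positive int returns int (5 ** 2 = 25)

int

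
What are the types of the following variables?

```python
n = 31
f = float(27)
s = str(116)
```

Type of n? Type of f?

n is int; f is float

int, float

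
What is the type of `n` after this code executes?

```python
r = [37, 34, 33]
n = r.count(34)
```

list.count() returns int

int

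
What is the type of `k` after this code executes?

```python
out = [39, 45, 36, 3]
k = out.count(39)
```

list.count() returns int

int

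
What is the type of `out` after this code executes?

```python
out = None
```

None has type NoneType

NoneType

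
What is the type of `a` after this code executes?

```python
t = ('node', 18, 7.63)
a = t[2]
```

Index 2 of tuple is 7.63 which is float

float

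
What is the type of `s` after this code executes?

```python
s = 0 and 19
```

'and' returns the first falsy value (0, which is int)

int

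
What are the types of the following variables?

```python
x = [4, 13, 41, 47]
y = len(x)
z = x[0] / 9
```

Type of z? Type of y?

int / int returns float; len() returns int

float, int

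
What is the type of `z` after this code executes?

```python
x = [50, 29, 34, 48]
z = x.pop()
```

list.pop() returns the popped element (int here)

int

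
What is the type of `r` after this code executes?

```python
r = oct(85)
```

oct() returns str representation

str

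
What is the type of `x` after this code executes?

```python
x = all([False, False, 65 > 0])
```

all() returns bool

bool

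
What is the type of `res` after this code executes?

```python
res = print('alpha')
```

print() returns None

NoneType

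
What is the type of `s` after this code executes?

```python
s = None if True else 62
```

Ternary: condition is True, if branch (None) taken → NoneType

NoneType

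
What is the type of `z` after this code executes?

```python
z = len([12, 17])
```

len() always returns int

int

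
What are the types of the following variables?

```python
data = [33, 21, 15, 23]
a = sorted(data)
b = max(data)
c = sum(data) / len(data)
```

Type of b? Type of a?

max of ints returns int; sorted() returns list

int, list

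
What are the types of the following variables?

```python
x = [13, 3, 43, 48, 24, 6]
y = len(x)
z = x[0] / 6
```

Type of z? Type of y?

int / int returns float; len() returns int

float, int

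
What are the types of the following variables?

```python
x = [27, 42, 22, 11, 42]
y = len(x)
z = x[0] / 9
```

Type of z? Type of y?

int / int returns float; len() returns int

float, int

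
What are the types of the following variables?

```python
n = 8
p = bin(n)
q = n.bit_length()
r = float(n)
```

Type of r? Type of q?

float() returns float; int.bit_length() returns int

float, int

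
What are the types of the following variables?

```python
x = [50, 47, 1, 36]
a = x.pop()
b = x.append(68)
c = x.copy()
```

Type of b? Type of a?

list.append() returns None; list.pop() returns the element (int)

NoneType, int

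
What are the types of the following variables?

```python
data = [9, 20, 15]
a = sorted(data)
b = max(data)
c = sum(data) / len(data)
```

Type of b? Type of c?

max of ints returns int; int / int returns float

int, float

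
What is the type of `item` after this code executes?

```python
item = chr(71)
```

chr() returns str (single character)

str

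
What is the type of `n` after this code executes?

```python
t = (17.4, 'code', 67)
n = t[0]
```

Index 0 of tuple is 17.4 which is float

float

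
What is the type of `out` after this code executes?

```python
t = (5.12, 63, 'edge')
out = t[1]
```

Index 1 of tuple is 63 which is int

int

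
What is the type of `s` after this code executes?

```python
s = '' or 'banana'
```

'or' returns first truthy value ('banana', which is str)

str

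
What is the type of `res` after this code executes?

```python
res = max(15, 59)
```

max() of ints returns int

int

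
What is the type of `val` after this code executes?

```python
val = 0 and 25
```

'and' returns the first falsy value (0, which is int)

int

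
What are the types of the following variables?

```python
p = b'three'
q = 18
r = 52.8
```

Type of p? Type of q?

p is bytes; q is int

bytes, int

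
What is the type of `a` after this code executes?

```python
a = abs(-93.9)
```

abs() of float returns float

float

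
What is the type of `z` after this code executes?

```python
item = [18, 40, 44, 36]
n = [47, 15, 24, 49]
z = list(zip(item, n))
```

list(zip(...)) returns a list of tuples

list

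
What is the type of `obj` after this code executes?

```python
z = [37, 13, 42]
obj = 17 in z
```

'in' operator returns bool

bool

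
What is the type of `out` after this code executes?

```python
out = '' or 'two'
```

'or' returns first truthy value ('two', which is str)

str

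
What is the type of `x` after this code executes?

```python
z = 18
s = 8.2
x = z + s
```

int + float returns float (18 + 8.2 = 26.2)

float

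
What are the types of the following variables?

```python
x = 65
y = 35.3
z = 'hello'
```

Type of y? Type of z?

y is float; z is str

float, str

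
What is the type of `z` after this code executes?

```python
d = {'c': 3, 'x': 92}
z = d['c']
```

Accessing dict[str, int] with key 'c' returns int value 3

int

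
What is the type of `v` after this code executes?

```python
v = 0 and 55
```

'and' returns the first falsy value (0, which is int)

int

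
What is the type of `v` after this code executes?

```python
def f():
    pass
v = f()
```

A function with no return statement returns None

NoneType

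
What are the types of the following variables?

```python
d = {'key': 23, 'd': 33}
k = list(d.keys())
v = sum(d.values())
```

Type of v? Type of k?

sum of int values returns int; list(...) returns list

int, list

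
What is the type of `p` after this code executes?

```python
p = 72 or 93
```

'or' returns the first truthy value (72, which is int)

int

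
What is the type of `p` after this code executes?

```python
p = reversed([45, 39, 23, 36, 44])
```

reversed() on a list returns a list_reverseiterator

list_reverseiterator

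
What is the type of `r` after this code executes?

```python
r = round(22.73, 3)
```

round() with ndigits arg returns float

float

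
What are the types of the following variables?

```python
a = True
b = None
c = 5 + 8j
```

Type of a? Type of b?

a is bool; b is NoneType

bool, NoneType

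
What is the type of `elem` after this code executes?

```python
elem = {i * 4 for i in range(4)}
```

A set comprehension {expr for x in iterable} produces a set

set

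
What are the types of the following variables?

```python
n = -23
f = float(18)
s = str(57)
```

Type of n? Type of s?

n is int; s is str

int, str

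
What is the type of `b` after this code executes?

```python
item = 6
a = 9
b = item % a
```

int % int returns int (6 % 9 = 6)

int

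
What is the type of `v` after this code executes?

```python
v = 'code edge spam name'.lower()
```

str.lower() returns str

str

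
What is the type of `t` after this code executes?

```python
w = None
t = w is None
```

'is' comparison returns bool

bool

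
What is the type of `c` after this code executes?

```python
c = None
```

None has type NoneType

NoneType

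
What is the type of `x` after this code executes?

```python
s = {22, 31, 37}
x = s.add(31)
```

set.add() returns None (mutates in place)

NoneType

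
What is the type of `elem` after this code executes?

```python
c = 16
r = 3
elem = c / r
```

int / int always returns float in Python 3 (16 / 3 = 5.33333)

float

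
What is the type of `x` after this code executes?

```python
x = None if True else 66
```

Ternary: condition is True, if branch (None) taken → NoneType

NoneType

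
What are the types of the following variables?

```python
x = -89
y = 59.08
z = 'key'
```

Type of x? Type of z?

x is int; z is str

int, str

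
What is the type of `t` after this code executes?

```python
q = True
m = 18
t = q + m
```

bool + int returns int (True is 1, so 1 + 18 = 19)

int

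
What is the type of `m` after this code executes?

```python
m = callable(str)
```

callable() returns bool

bool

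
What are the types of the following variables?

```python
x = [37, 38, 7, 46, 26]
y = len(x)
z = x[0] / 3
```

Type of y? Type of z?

len() returns int; int / int returns float

int, float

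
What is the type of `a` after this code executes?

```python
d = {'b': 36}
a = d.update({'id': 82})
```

dict.update() returns None

NoneType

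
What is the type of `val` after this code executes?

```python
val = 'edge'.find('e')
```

str.find() returns int (index, or -1)

int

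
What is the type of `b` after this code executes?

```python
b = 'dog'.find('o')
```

str.find() returns int (index, or -1)

int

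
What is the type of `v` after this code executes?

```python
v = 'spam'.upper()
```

str.upper() returns str

str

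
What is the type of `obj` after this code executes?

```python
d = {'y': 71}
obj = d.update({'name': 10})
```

dict.update() returns None

NoneType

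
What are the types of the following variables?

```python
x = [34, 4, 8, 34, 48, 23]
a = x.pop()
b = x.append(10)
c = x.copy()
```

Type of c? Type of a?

list.copy() returns list; list.pop() returns the element (int)

list, int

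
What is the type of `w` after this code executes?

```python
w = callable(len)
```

callable() returns bool

bool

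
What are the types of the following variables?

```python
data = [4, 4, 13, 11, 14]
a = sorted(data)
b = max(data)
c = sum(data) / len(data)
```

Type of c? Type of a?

int / int returns float; sorted() returns list

float, list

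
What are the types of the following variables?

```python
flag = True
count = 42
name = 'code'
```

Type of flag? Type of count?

flag is bool; count is int

bool, int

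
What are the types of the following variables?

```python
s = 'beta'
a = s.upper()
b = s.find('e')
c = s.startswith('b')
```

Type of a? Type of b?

str.upper() returns str; str.find() returns int

str, int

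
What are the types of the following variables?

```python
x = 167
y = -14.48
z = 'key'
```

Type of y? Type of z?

y is float; z is str

float, str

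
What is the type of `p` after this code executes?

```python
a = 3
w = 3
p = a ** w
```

int ** positive int returns int (3 ** 3 = 27)

int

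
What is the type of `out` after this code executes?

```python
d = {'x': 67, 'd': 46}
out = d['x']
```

Accessing dict[str, int] with key 'x' returns int value 67

int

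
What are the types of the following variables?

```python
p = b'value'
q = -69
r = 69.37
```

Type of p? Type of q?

p is bytes; q is int

bytes, int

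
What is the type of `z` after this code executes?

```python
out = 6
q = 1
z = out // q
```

int // int returns int (6 // 1 = 6)

int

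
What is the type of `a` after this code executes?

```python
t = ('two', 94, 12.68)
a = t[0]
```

Index 0 of tuple is 'two' which is str

str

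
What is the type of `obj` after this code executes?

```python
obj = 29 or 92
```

'or' returns the first truthy value (29, which is int)

int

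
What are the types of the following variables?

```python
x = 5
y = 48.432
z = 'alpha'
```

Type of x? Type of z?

x is int; z is str

int, str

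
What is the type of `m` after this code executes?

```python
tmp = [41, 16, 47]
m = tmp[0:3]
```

Slicing a list always returns a list

list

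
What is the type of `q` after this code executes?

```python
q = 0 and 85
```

'and' returns the first falsy value (0, which is int)

int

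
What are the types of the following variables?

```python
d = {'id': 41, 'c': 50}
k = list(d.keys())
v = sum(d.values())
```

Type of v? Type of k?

sum of int values returns int; list(...) returns list

int, list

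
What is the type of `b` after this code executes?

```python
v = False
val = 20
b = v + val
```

bool + int returns int (False is 0, so 0 + 20 = 20)

int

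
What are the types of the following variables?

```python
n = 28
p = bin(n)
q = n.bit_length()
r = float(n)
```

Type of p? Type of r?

bin() returns str; float() returns float

str, float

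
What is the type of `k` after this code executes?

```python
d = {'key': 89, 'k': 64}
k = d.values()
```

.values() returns a dict_values view object

dict_values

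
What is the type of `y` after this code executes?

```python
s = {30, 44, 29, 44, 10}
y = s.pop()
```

Popping from a set of ints returns int

int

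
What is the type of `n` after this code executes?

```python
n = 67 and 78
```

'and' returns the last value when all truthy (78, which is int)

int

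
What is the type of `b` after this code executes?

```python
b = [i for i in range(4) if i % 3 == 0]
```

A list comprehension [...] produces a list

list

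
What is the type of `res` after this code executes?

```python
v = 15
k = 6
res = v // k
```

int // int returns int (15 // 6 = 2)

int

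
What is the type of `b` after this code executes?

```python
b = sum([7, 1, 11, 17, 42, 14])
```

sum() of ints returns int

int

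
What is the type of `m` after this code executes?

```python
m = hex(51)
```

hex() returns str representation

str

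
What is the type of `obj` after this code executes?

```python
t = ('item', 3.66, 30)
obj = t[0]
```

Index 0 of tuple is 'item' which is str

str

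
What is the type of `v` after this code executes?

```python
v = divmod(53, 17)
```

divmod() returns a tuple (quotient, remainder)

tuple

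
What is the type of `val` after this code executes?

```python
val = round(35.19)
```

round() with no ndigits arg returns int

int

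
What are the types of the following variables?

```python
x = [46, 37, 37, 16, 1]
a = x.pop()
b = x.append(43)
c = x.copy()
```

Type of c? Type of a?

list.copy() returns list; list.pop() returns the element (int)

list, int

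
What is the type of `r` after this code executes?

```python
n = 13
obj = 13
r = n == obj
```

Equality comparison returns bool

bool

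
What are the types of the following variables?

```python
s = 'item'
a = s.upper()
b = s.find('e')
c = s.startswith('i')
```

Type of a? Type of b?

str.upper() returns str; str.find() returns int

str, int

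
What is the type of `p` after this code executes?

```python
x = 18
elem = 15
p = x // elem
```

int // int returns int (18 // 15 = 1)

int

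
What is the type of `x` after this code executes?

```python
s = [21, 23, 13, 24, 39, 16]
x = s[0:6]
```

Slicing a list always returns a list

list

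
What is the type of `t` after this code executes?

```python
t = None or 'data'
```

'or' with None returns the other value ('data', str)

str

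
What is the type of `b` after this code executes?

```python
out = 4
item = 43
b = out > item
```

Comparison operators return bool

bool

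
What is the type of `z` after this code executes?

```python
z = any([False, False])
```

any() returns bool

bool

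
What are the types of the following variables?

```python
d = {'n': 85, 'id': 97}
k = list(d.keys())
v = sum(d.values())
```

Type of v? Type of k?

sum of int values returns int; list(...) returns list

int, list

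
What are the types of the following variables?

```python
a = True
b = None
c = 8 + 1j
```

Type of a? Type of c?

a is bool; c is complex

bool, complex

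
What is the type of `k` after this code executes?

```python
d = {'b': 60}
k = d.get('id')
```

dict.get() returns None when key 'id' is not found and no default given

NoneType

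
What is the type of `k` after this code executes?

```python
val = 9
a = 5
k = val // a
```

int // int returns int (9 // 5 = 1)

int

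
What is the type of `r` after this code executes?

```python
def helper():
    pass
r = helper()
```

A function with no return statement returns None

NoneType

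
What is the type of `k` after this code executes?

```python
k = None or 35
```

'or' with None returns the other value (35, int)

int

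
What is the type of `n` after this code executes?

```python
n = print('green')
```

print() returns None

NoneType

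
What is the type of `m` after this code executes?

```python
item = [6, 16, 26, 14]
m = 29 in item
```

'in' operator returns bool

bool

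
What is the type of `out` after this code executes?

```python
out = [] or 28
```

'or' returns first truthy value (28, which is int)

int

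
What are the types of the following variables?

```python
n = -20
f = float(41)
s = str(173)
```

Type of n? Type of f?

n is int; f is float

int, float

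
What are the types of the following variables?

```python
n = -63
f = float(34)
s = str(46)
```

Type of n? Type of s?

n is int; s is str

int, str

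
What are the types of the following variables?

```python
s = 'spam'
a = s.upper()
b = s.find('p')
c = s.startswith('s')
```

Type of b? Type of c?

str.find() returns int; str.startswith() returns bool

int, bool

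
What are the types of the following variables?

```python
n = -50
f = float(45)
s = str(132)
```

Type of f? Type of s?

f is float; s is str

float, str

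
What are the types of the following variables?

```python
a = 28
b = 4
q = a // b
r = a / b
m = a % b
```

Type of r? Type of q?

int / int returns float; int // int returns int

float, int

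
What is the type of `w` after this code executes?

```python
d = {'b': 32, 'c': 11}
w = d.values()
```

.values() returns a dict_values view object

dict_values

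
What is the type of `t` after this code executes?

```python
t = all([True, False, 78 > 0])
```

all() returns bool

bool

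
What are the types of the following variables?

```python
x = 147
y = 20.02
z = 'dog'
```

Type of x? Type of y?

x is int; y is float

int, float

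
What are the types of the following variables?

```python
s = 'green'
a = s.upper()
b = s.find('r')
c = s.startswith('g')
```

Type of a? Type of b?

str.upper() returns str; str.find() returns int

str, int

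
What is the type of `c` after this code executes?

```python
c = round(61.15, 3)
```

round() with ndigits arg returns float

float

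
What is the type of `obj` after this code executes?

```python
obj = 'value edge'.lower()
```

str.lower() returns str

str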